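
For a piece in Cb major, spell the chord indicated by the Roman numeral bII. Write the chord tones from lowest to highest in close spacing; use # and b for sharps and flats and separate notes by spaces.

Scale degree 2 in Cb major is Db; lowering it a half step gives Dbb. bII is the Neapolitan chord — a major triad on the lowered second degree.
So the chord is Dbb-Fb-Abb.

Dbb Fb Abb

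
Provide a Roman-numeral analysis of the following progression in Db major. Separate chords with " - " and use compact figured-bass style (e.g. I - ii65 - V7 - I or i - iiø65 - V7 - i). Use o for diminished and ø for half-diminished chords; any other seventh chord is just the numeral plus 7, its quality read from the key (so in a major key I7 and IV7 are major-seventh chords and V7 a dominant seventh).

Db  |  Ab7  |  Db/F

I - V7 - I6

Db: major triad on Db = scale degree 1 → I.
Ab7 has root Ab, degree 5 in Db major, so V7.
Db/F has root Db, degree 1 in Db major, so I6.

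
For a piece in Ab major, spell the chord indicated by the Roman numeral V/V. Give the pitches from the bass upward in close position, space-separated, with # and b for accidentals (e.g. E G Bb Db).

Bb D F

V/V is a secondary dominant — the dominant triad of V. V in Ab major is Eb, so the applied chord's root is Bb, a perfect fifth above.
Building a major triad on Bb gives Bb-D-F.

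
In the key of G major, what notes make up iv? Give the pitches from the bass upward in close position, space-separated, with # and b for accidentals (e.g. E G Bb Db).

C Eb G

iv is the minor subdominant, borrowed from the parallel minor. In G major that root is C.
So the chord is C-Eb-G, a minor triad.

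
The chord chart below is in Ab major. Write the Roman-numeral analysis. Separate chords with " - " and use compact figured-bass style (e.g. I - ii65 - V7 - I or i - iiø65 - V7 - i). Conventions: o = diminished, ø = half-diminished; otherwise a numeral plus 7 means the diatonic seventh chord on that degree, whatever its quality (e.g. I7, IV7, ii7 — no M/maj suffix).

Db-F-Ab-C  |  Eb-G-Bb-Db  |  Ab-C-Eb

IV7 - V7 - I

Db-F-Ab-C: major seventh chord on Db = scale degree 4 → IV7.
Eb-G-Bb-Db has root Eb, degree 5 in Ab major, so V7.
Ab-C-Eb: root Ab is the tonic; major triad there is I.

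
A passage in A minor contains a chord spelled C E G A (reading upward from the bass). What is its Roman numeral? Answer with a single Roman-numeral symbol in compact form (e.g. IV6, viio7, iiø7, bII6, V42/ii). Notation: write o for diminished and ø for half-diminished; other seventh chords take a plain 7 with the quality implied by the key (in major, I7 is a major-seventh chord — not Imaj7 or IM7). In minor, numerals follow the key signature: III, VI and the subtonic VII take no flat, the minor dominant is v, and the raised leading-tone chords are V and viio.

i65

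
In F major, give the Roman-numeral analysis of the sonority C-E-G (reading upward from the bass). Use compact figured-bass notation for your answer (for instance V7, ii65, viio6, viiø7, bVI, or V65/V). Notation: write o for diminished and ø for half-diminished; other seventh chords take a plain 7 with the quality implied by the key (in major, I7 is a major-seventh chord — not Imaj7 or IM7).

The pitches C-E-G form a major triad rooted on C.
C is scale degree 5 in F major, and a major triad on that degree is written V.

V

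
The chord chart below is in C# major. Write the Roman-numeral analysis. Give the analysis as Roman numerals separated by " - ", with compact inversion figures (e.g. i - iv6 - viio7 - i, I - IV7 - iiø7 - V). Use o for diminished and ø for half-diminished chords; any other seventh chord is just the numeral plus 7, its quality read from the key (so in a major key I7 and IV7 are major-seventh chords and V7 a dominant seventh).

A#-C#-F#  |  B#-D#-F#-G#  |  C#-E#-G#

IV6 - V65 - I

A#-C#-F#: root F# is the subdominant; major triad there is IV6.
B#-D#-F#-G#: dominant seventh chord on G# = scale degree 5 → V65.
C#-E#-G#: major triad on C# = scale degree 1 → I.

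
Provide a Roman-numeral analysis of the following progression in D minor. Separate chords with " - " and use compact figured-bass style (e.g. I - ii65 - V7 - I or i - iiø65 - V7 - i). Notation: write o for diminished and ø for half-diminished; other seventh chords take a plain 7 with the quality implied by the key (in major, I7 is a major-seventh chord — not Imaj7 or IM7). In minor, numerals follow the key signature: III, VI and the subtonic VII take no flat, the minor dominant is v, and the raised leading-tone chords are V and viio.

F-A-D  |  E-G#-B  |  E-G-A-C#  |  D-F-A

i6 - V/V - V43 - i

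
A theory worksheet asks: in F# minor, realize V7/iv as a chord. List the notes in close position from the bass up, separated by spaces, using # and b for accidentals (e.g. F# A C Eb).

F# A# C# E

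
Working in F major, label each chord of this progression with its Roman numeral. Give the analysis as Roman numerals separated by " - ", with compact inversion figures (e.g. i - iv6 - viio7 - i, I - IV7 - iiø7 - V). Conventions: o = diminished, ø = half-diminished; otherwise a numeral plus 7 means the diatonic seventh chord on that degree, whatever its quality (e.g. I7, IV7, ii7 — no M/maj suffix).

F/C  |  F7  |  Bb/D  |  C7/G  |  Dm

F/C: major triad on F = scale degree 1 → I64.
F7: chromatic; F is V of IV, so V7/IV.
Bb/D: root Bb is the subdominant; major triad there is IV6.
C7/G: dominant seventh chord on C = scale degree 5 → V43.
Dm: root D is the submediant; minor triad there is vi.

I64 - V7/IV - IV6 - V43 - vi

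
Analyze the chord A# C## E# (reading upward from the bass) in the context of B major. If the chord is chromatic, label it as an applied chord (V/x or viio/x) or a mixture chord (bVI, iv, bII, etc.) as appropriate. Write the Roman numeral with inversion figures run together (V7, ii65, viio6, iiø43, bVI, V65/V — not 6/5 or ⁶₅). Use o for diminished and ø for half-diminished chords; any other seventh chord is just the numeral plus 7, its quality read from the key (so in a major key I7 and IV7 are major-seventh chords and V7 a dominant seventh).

V/iii

The pitches A#-C##-E# form a major triad rooted on A#.
A# is not a diatonic chord root with this quality in B major, but it lies a perfect fifth above D# (iii), so the chord functions as an applied dominant of iii.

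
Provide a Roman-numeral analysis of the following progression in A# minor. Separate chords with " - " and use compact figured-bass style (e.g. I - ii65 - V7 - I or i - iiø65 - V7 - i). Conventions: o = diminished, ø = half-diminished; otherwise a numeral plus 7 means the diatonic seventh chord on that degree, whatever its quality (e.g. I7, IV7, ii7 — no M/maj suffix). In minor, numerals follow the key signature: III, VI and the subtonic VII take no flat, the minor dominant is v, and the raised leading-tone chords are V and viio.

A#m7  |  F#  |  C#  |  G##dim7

i7 - VI - III - viio7

A#m7: minor seventh chord on A# = scale degree 1 → i7.
F#: root F# is the submediant; major triad there is VI.
C#: major triad on C# = scale degree 3 → III.
G##dim7: root G## is the leading tone; fully diminished seventh chord there is viio7.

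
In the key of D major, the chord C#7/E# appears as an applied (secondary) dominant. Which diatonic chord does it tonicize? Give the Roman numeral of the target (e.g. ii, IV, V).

The chord is a dominant seventh chord on C#.
A dominant resolves down a perfect fifth: C# → F#. In D major, F# is scale degree 3, i.e. iii.

iii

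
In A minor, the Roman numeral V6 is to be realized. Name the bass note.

G#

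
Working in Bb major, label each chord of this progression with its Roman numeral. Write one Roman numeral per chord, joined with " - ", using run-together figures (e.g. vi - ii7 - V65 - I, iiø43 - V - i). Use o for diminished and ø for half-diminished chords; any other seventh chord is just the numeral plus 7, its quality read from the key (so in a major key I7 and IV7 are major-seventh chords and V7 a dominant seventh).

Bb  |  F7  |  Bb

I - V7 - I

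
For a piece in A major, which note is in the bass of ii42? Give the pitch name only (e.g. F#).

ii in A major has root B; the chord is B-D-F#-A.
The figure 42 means third inversion — the seventh is in the bass.

A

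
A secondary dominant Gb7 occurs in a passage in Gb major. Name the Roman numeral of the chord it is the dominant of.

The chord is a dominant seventh chord on Gb.
A dominant resolves down a perfect fifth: Gb → Cb. In Gb major, Cb is scale degree 4, i.e. IV.

IV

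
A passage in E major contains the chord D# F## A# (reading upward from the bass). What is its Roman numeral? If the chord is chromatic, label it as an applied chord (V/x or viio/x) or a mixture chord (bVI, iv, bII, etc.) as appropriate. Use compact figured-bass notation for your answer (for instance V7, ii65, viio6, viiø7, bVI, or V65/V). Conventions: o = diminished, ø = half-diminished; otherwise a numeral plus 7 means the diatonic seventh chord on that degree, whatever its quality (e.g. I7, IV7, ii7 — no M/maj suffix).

V/iii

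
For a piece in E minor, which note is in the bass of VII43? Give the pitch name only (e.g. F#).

VII in E minor has root D; the chord is D-F#-A-C.
The figure 43 means second inversion — the fifth is in the bass.

A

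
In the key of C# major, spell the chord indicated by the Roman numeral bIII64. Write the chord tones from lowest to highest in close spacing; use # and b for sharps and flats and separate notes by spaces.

B E G#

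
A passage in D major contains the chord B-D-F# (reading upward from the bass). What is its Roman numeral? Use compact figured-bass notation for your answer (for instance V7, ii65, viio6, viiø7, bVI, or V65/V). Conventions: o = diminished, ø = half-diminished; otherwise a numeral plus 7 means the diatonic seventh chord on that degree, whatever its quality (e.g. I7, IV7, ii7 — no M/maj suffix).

vi

The pitches B-D-F# form a minor triad rooted on B.
In D major, B is the submediant; the diatonic minor triad there is vi.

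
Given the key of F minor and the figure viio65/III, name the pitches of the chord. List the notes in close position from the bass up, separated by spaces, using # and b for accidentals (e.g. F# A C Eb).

Bb Db Fb G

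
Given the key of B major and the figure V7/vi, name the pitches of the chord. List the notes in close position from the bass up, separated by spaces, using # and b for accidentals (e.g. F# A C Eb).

D# F## A# C#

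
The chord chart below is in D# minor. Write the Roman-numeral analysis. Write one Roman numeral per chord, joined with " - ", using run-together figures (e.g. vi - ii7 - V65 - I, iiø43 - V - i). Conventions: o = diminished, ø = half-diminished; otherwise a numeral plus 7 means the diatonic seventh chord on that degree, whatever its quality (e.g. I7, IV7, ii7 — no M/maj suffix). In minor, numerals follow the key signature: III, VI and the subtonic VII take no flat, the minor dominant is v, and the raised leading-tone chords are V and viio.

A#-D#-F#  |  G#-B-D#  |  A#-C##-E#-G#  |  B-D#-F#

i64 - iv - V7 - VI

A#-D#-F#: root D# is the tonic; minor triad there is i64.
G#-B-D# has root G#, degree 4 in D# minor, so iv.
A#-C##-E#-G# has root A#, degree 5 in D# minor, so V7.
B-D#-F#: major triad on B = scale degree 6 → VI.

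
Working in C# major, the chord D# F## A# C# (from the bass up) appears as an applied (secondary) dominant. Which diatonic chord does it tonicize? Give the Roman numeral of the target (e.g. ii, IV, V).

V

The chord is a dominant seventh chord on D#.
A dominant resolves down a perfect fifth: D# → G#. In C# major, G# is scale degree 5, i.e. V.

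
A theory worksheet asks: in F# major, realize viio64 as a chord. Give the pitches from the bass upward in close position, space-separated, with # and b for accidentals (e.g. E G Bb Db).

In F# major, scale degree 7 is E#, and the diatonic chord built there is a diminished triad.
That chord is spelled E#-G#-B.
With the 64 figure the chord is in second inversion; from the bass B upward in close position it reads B-E#-G#.

B E# G#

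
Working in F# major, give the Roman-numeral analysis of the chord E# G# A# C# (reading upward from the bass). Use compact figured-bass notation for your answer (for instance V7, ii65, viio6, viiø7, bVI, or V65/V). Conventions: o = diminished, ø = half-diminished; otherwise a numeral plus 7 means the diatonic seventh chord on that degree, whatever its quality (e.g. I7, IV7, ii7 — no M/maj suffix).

The pitches A#-C#-E#-G# form a minor seventh chord rooted on A#.
In F# major, A# is the mediant; the diatonic minor seventh chord there is iii7.
With E# in the bass the chord is in second inversion, so the figured bass is 43.

iii43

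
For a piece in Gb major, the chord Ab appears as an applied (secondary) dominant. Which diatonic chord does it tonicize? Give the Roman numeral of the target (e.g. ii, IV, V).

The chord is a major triad on Ab.
A dominant resolves down a perfect fifth: Ab → Db. In Gb major, Db is scale degree 5, i.e. V.

V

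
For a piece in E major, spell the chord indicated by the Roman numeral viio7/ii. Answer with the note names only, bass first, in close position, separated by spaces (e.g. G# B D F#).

viio7/ii is a secondary leading-tone chord. The target ii is F# in E major; the applied chord is rooted a semitone below, on E#.
Building a fully diminished seventh chord on E# gives E#-G#-B-D.

E# G# B D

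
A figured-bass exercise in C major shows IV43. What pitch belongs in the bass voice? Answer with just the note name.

IV in C major has root F; the chord is F-A-C-E.
The figure 43 means second inversion — the fifth is in the bass.

C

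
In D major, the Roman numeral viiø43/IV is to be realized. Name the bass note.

C

The applied chord viiø43/IV is rooted on F#: F#-A-C-E.
The figure 43 means second inversion — the fifth is in the bass.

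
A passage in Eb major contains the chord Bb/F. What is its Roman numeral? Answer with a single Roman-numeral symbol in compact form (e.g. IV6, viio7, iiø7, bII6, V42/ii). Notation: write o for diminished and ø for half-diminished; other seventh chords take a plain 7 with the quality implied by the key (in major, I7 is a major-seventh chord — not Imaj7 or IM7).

The pitches Bb-D-F form a major triad rooted on Bb.
Bb is scale degree 5 in Eb major, and a major triad on that degree is written V.
With F in the bass the chord is in second inversion, so the figured bass is 64.

V64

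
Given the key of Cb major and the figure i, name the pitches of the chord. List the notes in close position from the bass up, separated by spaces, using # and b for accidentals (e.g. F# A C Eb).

Cb Ebb Gb

Scale degree 1 in Cb major is Cb; here the chord built on it is altered to a minor triad. i is the minor tonic, borrowed from the parallel minor.
So the chord is Cb-Ebb-Gb.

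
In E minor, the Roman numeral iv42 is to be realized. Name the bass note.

iv in E minor has root A; the chord is A-C-E-G.
The figure 42 means third inversion — the seventh is in the bass.

G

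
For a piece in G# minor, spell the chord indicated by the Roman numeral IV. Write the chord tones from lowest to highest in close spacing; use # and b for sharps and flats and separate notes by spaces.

C# E# G#

Scale degree 4 in G# minor is C#; here the chord built on it is altered to a major triad. IV is the major subdominant, borrowed from the parallel major.
So the chord is C#-E#-G#.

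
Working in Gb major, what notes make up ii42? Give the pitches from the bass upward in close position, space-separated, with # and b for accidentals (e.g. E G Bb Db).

Gb Ab Cb Eb

In Gb major, the supertonic is Ab, and the diatonic chord built there is a minor seventh chord.
Stacking thirds from Ab gives Ab-Cb-Eb-Gb.
With the 42 figure the chord is in third inversion; from the bass Gb upward in close position it reads Gb-Ab-Cb-Eb.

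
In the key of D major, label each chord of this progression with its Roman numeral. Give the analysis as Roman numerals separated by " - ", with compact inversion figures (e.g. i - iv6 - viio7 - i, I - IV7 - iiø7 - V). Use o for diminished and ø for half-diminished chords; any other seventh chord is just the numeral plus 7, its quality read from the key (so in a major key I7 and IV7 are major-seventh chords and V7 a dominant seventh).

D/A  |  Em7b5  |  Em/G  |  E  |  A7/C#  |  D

I64 - iiø7 - ii6 - V/V - V65 - I

D/A has root D, degree 1 in D major, so I64.
Em7b5: E with this quality isn't in the key; it's iiø7, borrowed from the parallel minor.
Em/G has root E, degree 2 in D major, so ii6.
E is the secondary dominant of V (major triad on E): V/V.
A7/C#: dominant seventh chord on A = scale degree 5 → V65.
D: root D is the tonic; major triad there is I.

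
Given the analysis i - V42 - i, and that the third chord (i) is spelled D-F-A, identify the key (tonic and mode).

D minor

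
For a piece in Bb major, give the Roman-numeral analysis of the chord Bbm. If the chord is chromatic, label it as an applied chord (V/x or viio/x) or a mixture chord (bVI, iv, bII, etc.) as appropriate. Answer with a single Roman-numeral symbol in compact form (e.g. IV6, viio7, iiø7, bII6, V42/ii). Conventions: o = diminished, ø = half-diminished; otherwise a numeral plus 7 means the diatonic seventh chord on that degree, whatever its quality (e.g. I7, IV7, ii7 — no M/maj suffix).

i

Stacked in thirds the chord is Bb-Db-F: a minor triad on Bb.
Bb is the first degree of Bb major. This is the minor tonic, borrowed from the parallel minor.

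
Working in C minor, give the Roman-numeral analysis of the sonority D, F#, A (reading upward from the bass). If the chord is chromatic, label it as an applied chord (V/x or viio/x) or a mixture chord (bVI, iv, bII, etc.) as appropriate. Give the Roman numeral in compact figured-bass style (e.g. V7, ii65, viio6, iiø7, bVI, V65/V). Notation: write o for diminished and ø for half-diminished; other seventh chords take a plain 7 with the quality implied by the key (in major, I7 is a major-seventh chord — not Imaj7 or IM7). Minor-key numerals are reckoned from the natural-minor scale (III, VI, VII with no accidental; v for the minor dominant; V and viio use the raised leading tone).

The pitches D-F#-A form a major triad rooted on D.
D is not a diatonic chord root with this quality in C minor, but it lies a perfect fifth above G (V), so the chord functions as an applied dominant of V.

V/V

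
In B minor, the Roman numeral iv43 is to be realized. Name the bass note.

B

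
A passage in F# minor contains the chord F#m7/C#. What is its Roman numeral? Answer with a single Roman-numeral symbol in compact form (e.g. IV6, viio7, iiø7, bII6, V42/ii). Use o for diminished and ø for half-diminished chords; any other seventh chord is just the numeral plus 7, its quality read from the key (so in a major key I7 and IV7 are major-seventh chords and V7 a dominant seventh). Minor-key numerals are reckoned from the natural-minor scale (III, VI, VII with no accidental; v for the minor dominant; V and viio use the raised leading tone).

Stacked in thirds the chord is F#-A-C#-E: a minor seventh chord on F#.
In F# minor, F# is the tonic; the diatonic minor seventh chord there is i7.
With C# in the bass the chord is in second inversion, so the figured bass is 43.

i43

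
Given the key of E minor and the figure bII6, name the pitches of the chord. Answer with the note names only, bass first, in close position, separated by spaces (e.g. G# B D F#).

A C F

Scale degree 2 in E minor is F#; lowering it a half step gives F. bII6 is the Neapolitan sixth — a major triad on the lowered second degree, here in its customary first inversion.
So the chord is F-A-C.
The figured bass 6 indicates first inversion, placing the third (A) in the bass: A-C-F.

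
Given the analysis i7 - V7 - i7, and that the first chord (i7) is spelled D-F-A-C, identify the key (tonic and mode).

D minor

The anchor chord is a minor seventh chord on D, labeled i7.
If D is scale degree 1 and the mode makes that degree carry a minor seventh chord, the tonic is D and the mode is minor.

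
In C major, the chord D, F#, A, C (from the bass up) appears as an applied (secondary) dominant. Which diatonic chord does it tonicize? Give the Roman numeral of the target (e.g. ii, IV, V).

The chord is a dominant seventh chord on D.
A dominant resolves down a perfect fifth: D → G. In C major, G is scale degree 5, i.e. V.

V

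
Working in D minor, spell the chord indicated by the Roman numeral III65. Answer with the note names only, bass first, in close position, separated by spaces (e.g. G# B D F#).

The numeral's case and figure indicate a major seventh chord. In D minor its root, the third degree, is F.
Stacking thirds from F gives F-A-C-E.
With the 65 figure the chord is in first inversion; from the bass A upward in close position it reads A-C-E-F.

A C E F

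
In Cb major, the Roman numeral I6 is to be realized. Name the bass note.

Eb

I in Cb major has root Cb; the chord is Cb-Eb-Gb.
The figure 6 means first inversion — the third is in the bass.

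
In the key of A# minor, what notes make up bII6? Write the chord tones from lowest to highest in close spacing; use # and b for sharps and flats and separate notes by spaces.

bII6 is the Neapolitan sixth — a major triad on the lowered second degree, here in its customary first inversion. In A# minor that root is B.
So the chord is B-D#-F#.
The figured bass 6 indicates first inversion, placing the third (D#) in the bass: D#-F#-B.

D# F# B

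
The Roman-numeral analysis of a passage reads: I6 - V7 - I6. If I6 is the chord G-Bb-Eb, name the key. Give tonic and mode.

Eb major

The chord Eb/G is a major triad rooted on Eb; its label is I6.
If Eb is scale degree 1 and the mode makes that degree carry a major triad, the tonic is Eb and the mode is major.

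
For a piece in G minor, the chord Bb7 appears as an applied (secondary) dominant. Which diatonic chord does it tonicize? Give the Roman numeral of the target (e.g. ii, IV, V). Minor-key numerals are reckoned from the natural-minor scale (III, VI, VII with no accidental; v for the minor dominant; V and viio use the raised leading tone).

The chord is a dominant seventh chord on Bb.
A dominant resolves down a perfect fifth: Bb → Eb. In G minor, Eb is scale degree 6, i.e. VI.

VI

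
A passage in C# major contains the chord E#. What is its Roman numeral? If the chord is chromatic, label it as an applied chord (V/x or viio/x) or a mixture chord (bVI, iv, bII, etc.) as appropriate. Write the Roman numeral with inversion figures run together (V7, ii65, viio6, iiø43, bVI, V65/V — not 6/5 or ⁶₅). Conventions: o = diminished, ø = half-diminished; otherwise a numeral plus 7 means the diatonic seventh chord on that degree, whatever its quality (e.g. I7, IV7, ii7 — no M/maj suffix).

V/vi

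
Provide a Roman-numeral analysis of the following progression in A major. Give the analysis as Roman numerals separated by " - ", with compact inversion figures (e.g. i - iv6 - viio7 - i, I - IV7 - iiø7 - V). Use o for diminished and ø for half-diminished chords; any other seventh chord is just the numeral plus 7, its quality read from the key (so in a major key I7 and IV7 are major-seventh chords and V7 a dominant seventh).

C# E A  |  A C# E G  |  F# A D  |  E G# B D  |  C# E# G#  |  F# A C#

I6 - V7/IV - IV6 - V7 - V/vi - vi

C#-E-A has root A, degree 1 in A major, so I6.
A-C#-E-G is the secondary dominant of IV (dominant seventh chord on A): V7/IV.
F#-A-D: major triad on D = scale degree 4 → IV6.
E-G#-B-D: dominant seventh chord on E = scale degree 5 → V7.
C#-E#-G#: chromatic; C# is V of vi, so V/vi.
F#-A-C# has root F#, degree 6 in A major, so vi.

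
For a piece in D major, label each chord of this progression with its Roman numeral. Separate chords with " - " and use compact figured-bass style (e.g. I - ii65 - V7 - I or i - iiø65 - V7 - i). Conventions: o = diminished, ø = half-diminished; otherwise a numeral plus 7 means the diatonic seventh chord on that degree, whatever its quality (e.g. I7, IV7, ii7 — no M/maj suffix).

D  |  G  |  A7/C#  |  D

I - IV - V65 - I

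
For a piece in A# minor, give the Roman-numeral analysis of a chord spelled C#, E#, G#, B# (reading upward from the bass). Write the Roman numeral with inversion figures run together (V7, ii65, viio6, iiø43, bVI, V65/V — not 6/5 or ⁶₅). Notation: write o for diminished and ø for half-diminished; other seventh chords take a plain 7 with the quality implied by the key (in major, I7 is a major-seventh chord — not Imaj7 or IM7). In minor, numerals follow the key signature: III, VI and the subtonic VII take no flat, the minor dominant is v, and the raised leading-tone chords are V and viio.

The pitches C#-E#-G#-B# form a major seventh chord rooted on C#.
In A# minor, C# is the mediant; the diatonic major seventh chord there is III7.

III7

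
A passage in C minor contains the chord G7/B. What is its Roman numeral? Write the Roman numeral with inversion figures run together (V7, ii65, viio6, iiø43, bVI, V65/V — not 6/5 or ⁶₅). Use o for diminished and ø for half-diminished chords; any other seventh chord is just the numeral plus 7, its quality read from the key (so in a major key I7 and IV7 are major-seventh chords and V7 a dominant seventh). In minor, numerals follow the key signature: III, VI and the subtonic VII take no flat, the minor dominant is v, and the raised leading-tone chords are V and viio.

The pitches G-B-D-F form a dominant seventh chord rooted on G.
G is scale degree 5 in C minor, and a dominant seventh chord on that degree is written V7.
With B in the bass the chord is in first inversion, so the figured bass is 65.

V65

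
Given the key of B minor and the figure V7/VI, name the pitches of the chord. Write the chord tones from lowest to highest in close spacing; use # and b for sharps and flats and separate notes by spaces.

V7/VI is a secondary dominant — the dominant seventh of VI. VI in B minor is G, so the applied chord's root is D, a perfect fifth above.
Building a dominant seventh chord on D gives D-F#-A-C.

D F# A C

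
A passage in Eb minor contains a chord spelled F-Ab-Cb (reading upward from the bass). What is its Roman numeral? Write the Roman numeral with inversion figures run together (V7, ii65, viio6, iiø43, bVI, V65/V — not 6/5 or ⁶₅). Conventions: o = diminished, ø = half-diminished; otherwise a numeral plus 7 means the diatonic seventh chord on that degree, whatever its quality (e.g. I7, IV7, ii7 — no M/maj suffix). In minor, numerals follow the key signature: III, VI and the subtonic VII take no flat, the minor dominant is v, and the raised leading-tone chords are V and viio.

iio

The pitches F-Ab-Cb form a diminished triad rooted on F.
F is scale degree 2 in Eb minor, and a diminished triad on that degree is written iio.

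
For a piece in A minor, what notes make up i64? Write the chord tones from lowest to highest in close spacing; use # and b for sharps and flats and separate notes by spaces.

E A C

The numeral's case and figure indicate a minor triad. In A minor its root, the tonic, is A.
Stacking thirds from A gives A-C-E.
With the 64 figure the chord is in second inversion; from the bass E upward in close position it reads E-A-C.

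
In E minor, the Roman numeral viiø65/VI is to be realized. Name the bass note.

The applied chord viiø65/VI is rooted on B: B-D-F-A.
The figure 65 means first inversion — the third is in the bass.

D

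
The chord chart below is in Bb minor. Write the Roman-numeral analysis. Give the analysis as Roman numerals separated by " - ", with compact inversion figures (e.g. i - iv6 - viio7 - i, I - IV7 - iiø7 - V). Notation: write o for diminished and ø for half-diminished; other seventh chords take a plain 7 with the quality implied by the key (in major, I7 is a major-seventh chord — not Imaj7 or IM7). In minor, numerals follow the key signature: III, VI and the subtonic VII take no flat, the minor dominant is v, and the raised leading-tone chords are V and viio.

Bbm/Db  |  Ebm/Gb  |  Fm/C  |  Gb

i6 - iv6 - v64 - VI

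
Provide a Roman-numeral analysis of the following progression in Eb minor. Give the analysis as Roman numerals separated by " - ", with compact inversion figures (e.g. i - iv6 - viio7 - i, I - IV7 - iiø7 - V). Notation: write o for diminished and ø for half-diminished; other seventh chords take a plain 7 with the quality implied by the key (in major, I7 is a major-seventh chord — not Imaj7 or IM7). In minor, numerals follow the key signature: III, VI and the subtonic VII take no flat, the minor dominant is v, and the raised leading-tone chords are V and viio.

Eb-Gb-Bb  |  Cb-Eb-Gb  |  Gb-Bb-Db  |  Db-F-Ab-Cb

Eb-Gb-Bb: root Eb is the tonic; minor triad there is i.
Cb-Eb-Gb: root Cb is the submediant; major triad there is VI.
Gb-Bb-Db has root Gb, degree 3 in Eb minor, so III.
Db-F-Ab-Cb: root Db is the subtonic; dominant seventh chord there is VII7.

i - VI - III - VII7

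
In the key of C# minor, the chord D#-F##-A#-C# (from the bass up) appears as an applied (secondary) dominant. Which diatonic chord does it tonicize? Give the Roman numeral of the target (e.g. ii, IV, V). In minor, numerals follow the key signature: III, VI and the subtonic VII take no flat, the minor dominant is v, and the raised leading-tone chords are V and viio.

The chord is a dominant seventh chord on D#.
A dominant resolves down a perfect fifth: D# → G#. In C# minor, G# is scale degree 5, i.e. V.

V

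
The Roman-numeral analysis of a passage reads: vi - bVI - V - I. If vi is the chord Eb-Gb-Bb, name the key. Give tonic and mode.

Gb major

vi is given as Eb-Gb-Bb — a minor triad with root Eb.
vi on Eb implies Eb is the submediant; that puts the tonic at Gb, and the lowercase numeral fits major mode.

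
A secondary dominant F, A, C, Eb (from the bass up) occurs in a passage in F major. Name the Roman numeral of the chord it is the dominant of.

IV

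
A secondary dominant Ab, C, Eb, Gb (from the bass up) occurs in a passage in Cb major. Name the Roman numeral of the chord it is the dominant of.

The chord is a dominant seventh chord on Ab.
A dominant resolves down a perfect fifth: Ab → Db. In Cb major, Db is scale degree 2, i.e. ii.

ii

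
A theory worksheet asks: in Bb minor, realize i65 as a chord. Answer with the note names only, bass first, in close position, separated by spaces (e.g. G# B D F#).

Db F Ab Bb

In Bb minor, scale degree 1 is Bb, and the diatonic chord built there is a minor seventh chord.
That chord is spelled Bb-Db-F-Ab.
With the 65 figure the chord is in first inversion; from the bass Db upward in close position it reads Db-F-Ab-Bb.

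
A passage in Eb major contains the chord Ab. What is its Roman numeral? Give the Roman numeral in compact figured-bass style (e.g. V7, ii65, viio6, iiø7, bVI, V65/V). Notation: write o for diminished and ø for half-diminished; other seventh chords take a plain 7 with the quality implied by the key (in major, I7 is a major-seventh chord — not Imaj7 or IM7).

IV

Stacked in thirds the chord is Ab-C-Eb: a major triad on Ab.
Ab is scale degree 4 in Eb major, and a major triad on that degree is written IV.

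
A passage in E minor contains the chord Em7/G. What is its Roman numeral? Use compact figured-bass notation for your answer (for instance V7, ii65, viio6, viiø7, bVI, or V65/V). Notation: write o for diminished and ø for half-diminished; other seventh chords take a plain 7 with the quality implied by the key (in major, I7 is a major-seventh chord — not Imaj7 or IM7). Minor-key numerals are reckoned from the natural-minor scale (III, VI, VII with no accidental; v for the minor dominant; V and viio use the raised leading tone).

i65

The pitches E-G-B-D form a minor seventh chord rooted on E.
E is scale degree 1 in E minor, and a minor seventh chord on that degree is written i7.
With G in the bass the chord is in first inversion, so the figured bass is 65.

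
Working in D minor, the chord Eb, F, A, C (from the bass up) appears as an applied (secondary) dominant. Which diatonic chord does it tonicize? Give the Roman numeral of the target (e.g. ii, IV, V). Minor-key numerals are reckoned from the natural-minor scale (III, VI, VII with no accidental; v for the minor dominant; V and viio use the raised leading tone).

VI

The chord is a dominant seventh chord on F.
A dominant resolves down a perfect fifth: F → Bb. In D minor, Bb is scale degree 6, i.e. VI.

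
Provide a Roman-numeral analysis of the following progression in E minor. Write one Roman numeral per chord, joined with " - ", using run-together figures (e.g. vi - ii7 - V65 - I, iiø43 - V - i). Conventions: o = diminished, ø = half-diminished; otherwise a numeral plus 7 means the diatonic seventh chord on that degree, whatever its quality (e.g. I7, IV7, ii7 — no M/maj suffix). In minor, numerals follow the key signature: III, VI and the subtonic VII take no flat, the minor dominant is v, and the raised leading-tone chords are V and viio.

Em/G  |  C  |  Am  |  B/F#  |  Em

Em/G has root E, degree 1 in E minor, so i6.
C has root C, degree 6 in E minor, so VI.
Am has root A, degree 4 in E minor, so iv.
B/F#: root B is the dominant; major triad there is V64.
Em: root E is the tonic; minor triad there is i.

i6 - VI - iv - V64 - i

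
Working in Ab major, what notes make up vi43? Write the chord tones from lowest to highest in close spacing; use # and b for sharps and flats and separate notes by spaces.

In Ab major, the submediant is F, and the diatonic chord built there is a minor seventh chord.
That chord is spelled F-Ab-C-Eb.
The figured bass 43 indicates second inversion, placing the fifth (C) in the bass: C-Eb-F-Ab.

C Eb F Ab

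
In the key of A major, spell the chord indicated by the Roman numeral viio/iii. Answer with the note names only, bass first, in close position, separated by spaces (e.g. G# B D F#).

viio/iii is a secondary leading-tone chord. The target iii is C# in A major; the applied chord is rooted a semitone below, on B#.
Building a diminished triad on B# gives B#-D#-F#.

B# D# F#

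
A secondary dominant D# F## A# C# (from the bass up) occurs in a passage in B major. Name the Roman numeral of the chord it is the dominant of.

vi

The chord is a dominant seventh chord on D#.
A dominant resolves down a perfect fifth: D# → G#. In B major, G# is scale degree 6, i.e. vi.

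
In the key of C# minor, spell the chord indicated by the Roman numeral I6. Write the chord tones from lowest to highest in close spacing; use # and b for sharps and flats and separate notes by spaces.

Scale degree 1 in C# minor is C#; here the chord built on it is altered to a major triad. I6 is the major tonic (Picardy third), borrowed from the parallel major.
So the chord is C#-E#-G#.
The figured bass 6 indicates first inversion, placing the third (E#) in the bass: E#-G#-C#.

E# G# C#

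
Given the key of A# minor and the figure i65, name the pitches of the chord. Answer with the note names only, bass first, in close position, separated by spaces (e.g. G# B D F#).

The numeral's case and figure indicate a minor seventh chord. In A# minor its root, the tonic, is A#.
That chord is spelled A#-C#-E#-G#.
The figured bass 65 indicates first inversion, placing the third (C#) in the bass: C#-E#-G#-A#.

C# E# G# A#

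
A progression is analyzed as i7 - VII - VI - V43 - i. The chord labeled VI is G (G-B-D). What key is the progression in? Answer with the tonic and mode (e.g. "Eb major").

The anchor chord is a major triad on G, labeled VI.
Counting down 5 scale steps from G places the tonic on B; a major triad on degree 6 is diatonic only in minor.

B minor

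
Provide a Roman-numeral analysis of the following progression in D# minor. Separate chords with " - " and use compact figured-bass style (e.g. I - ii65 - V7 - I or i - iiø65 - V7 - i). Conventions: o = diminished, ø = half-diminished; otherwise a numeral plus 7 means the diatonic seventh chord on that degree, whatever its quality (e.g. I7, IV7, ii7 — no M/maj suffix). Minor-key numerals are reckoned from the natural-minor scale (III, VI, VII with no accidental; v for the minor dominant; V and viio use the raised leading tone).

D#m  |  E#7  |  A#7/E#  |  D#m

D#m: minor triad on D# = scale degree 1 → i.
E#7 is the secondary dominant of V (dominant seventh chord on E#): V7/V.
A#7/E#: root A# is the dominant; dominant seventh chord there is V43.
D#m has root D#, degree 1 in D# minor, so i.

i - V7/V - V43 - i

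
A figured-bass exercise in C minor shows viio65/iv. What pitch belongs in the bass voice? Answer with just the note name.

G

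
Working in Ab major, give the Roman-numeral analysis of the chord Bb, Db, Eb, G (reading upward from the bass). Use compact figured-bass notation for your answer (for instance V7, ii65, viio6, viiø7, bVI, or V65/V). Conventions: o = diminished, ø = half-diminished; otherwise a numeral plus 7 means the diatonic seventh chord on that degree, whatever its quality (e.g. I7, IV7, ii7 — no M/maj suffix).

Stacked in thirds the chord is Eb-G-Bb-Db: a dominant seventh chord on Eb.
In Ab major, Eb is the dominant; the diatonic dominant seventh chord there is V7.
With Bb in the bass the chord is in second inversion, so the figured bass is 43.

V43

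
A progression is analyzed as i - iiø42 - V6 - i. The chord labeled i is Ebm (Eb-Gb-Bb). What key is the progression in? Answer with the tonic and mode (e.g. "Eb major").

The anchor chord is a minor triad on Eb, labeled i.
If Eb is scale degree 1 and the mode makes that degree carry a minor triad, the tonic is Eb and the mode is minor.

Eb minor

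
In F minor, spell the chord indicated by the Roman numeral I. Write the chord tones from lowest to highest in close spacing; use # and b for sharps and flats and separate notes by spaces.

Scale degree 1 in F minor is F; here the chord built on it is altered to a major triad. I is the major tonic (Picardy third), borrowed from the parallel major.
So the chord is F-A-C, a major triad.

F A C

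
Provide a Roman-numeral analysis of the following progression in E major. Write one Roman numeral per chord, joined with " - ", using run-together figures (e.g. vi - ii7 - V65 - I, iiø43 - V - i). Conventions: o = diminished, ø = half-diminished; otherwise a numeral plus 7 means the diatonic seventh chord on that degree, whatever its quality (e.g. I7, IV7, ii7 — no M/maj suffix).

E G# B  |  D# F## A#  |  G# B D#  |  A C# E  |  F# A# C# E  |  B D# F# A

E-G#-B has root E, degree 1 in E major, so I.
D#-F##-A#: chromatic; D# is V of iii, so V/iii.
G#-B-D# has root G#, degree 3 in E major, so iii.
A-C#-E: root A is the subdominant; major triad there is IV.
F#-A#-C#-E is the secondary dominant of V (dominant seventh chord on F#): V7/V.
B-D#-F#-A: dominant seventh chord on B = scale degree 5 → V7.

I - V/iii - iii - IV - V7/V - V7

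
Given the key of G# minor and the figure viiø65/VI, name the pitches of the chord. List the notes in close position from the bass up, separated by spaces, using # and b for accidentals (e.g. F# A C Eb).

F# A C# D#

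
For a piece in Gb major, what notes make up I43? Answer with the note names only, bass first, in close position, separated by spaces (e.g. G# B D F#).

Db F Gb Bb

In Gb major, the first degree is Gb, and the diatonic chord built there is a major seventh chord.
Stacking thirds from Gb gives Gb-Bb-Db-F.
With the 43 figure the chord is in second inversion; from the bass Db upward in close position it reads Db-F-Gb-Bb.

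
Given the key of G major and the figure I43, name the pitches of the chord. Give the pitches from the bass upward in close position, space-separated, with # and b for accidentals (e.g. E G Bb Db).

The numeral's case and figure indicate a major seventh chord. In G major its root, scale degree 1, is G.
That chord is spelled G-B-D-F#.
The figured bass 43 indicates second inversion, placing the fifth (D) in the bass: D-F#-G-B.

D F# G B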